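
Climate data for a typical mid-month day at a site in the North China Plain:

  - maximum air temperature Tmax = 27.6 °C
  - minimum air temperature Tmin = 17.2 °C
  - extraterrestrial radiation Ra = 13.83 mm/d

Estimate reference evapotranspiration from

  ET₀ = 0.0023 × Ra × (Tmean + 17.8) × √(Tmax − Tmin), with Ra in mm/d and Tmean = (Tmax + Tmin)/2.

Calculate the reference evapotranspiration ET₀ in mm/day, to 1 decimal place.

Tmean = (27.6 + 17.2)/2 = 22.40 °C
ET₀ = 0.0023 × 13.83 × (22.40 + 17.8) × √10.4 = 0.0023 × 13.83 × 40.20 × 3.2249 = 4.1237 mm/d

4.1 mm/day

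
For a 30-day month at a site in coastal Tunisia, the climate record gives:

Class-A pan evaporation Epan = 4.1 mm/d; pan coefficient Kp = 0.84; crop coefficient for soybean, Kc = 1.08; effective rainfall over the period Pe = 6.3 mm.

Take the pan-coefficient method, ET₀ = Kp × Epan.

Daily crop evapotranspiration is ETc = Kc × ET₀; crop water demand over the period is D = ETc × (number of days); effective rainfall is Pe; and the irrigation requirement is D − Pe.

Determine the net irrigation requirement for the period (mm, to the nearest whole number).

ET₀ = 0.84 × 4.1 = 3.4440 mm/d
ETc = Kc × ET₀ = 1.08 × 3.4440 = 3.7195 mm/d
Crop demand D = ETc × 30 d = 3.7195 × 30 = 111.585 mm
D − Pe = 111.585 − 6.3 = 105.285 mm

105 mm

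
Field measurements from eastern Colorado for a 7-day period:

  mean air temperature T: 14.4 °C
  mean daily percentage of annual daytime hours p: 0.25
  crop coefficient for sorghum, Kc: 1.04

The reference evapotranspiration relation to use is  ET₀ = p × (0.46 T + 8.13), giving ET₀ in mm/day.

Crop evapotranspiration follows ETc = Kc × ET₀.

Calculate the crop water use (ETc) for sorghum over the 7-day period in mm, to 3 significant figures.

26.9 mm

ET₀ = 0.25 × (0.46 × 14.4 + 8.13) = 0.25 × 14.754 = 3.6885 mm/d
ETc = Kc × ET₀ = 1.04 × 3.6885 = 3.8360 mm/d
Over 7 days: 3.8360 × 7 = 26.852 mm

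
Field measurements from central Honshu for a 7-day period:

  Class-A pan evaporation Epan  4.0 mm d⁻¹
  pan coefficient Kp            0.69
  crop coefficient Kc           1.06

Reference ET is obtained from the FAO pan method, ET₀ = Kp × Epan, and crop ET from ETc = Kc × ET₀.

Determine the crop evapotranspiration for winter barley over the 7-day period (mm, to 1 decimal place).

ET₀ = 0.69 × 4.0 = 2.7600 mm/d
ETc = Kc × ET₀ = 1.06 × 2.7600 = 2.9256 mm/d
Over 7 days: 2.9256 × 7 = 20.479 mm

20.5 mm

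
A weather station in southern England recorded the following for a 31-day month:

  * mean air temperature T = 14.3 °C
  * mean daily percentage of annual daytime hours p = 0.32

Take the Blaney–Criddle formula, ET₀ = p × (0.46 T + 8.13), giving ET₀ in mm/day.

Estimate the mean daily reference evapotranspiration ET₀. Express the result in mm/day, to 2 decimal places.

ET₀ = 0.32 × (0.46 × 14.3 + 8.13) = 0.32 × 14.708 = 4.7066 mm/d

4.71 mm/day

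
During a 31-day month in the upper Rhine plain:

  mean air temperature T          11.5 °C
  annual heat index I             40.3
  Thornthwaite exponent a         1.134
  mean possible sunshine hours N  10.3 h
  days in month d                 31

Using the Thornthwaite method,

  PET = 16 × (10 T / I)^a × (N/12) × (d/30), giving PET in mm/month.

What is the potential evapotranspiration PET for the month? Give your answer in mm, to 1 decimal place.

10T/I = 10 × 11.5 / 40.3 = 2.8536
(10T/I)^a = 2.8536^1.134 = 3.2841
Uncorrected PET = 16 × 3.2841 = 52.546 mm
Correction = (N/12)(d/30) = (10.3/12)(31/30) = 0.8869
PET = 52.546 × 0.8869 = 46.603 mm/month

46.6 mm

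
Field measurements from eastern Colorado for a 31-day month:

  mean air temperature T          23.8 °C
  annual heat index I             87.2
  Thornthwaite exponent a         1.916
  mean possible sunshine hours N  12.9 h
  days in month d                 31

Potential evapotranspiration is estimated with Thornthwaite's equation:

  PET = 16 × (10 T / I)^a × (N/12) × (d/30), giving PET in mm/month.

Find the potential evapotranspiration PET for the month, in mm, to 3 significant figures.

10T/I = 10 × 23.8 / 87.2 = 2.7294
(10T/I)^a = 2.7294^1.916 = 6.8471
Uncorrected PET = 16 × 6.8471 = 109.554 mm
Correction = (N/12)(d/30) = (12.9/12)(31/30) = 1.1108
PET = 109.554 × 1.1108 = 121.693 mm/month

122 mm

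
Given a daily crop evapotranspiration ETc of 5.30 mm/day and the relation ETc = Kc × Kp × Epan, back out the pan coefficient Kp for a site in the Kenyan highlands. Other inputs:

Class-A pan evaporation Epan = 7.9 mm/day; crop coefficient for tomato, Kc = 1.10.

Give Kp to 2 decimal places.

0.61

ETc = Kc × Kp × Epan  ⇒  Kp = ETc / (Kc × Epan)
Kp = 5.30 / (1.10 × 7.9) = 5.30 / 8.690 = 0.6099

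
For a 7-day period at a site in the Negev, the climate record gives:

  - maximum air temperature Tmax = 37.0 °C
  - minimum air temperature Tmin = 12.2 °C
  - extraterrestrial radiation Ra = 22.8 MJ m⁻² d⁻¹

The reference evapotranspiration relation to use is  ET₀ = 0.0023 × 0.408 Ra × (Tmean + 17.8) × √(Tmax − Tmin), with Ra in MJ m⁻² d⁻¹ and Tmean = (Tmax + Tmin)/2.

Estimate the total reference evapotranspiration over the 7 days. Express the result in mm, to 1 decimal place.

Tmean = (37.0 + 12.2)/2 = 24.60 °C
0.408 Ra = 0.408 × 22.8 = 9.3024 mm/d equivalent
ET₀ = 0.0023 × 9.3024 × (24.60 + 17.8) × √24.8 = 0.0023 × 9.3024 × 42.40 × 4.9800 = 4.5177 mm/d
Over 7 days: 4.5177 × 7 = 31.624 mm

31.6 mm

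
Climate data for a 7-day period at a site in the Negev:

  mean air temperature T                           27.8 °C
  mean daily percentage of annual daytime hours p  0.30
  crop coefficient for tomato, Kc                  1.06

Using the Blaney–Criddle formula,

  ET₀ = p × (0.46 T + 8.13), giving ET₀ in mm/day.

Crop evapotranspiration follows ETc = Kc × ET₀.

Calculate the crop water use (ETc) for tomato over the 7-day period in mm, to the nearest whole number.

47 mm

ET₀ = 0.30 × (0.46 × 27.8 + 8.13) = 0.30 × 20.918 = 6.2754 mm/d
ETc = Kc × ET₀ = 1.06 × 6.2754 = 6.6519 mm/d
Over 7 days: 6.6519 × 7 = 46.563 mm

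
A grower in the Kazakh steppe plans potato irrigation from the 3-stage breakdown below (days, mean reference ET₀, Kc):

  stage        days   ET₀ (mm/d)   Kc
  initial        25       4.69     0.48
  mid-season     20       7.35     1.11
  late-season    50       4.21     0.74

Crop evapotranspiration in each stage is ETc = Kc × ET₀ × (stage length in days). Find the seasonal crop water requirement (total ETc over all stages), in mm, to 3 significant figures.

initial: 0.48 × 4.69 × 25 = 56.28 mm
mid-season: 1.11 × 7.35 × 20 = 163.17 mm
late-season: 0.74 × 4.21 × 50 = 155.77 mm
Seasonal total = 375.22 mm

375 mm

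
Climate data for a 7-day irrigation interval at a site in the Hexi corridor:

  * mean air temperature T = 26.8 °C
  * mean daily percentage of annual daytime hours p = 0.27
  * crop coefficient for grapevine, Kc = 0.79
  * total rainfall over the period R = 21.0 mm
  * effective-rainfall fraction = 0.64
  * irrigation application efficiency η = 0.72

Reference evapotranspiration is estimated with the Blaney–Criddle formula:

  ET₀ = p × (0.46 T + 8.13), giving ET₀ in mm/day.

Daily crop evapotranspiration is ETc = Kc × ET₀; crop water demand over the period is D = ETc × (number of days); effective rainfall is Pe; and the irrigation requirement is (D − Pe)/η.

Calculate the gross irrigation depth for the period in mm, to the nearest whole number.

ET₀ = 0.27 × (0.46 × 26.8 + 8.13) = 0.27 × 20.458 = 5.5237 mm/d
ETc = Kc × ET₀ = 0.79 × 5.5237 = 4.3637 mm/d
Crop demand D = ETc × 7 d = 4.3637 × 7 = 30.546 mm
Pe = 0.64 × 21.0 = 13.440 mm
D − Pe = 30.546 − 13.440 = 17.106 mm
Gross irrigation = 17.106 / 0.72 = 23.758 mm

24 mm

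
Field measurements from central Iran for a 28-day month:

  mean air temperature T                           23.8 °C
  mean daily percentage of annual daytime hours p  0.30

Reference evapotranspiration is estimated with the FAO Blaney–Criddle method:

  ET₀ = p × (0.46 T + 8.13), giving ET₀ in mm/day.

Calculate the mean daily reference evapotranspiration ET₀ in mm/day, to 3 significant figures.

ET₀ = 0.30 × (0.46 × 23.8 + 8.13) = 0.30 × 19.078 = 5.7234 mm/d

5.72 mm/day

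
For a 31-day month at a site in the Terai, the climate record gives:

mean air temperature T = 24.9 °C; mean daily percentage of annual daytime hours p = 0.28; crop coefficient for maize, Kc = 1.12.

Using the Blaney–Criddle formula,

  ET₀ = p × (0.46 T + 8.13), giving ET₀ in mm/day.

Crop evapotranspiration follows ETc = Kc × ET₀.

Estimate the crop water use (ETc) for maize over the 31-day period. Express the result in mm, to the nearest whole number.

ET₀ = 0.28 × (0.46 × 24.9 + 8.13) = 0.28 × 19.584 = 5.4835 mm/d
ETc = Kc × ET₀ = 1.12 × 5.4835 = 6.1415 mm/d
Over 31 days: 6.1415 × 31 = 190.387 mm

190 mm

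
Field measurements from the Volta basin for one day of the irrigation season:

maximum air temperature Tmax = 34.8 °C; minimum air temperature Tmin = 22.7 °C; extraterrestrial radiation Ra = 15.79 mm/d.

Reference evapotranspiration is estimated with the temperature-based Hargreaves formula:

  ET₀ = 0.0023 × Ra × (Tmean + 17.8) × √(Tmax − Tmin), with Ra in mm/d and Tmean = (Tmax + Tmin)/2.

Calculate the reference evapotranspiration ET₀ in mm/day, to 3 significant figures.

Tmean = (34.8 + 22.7)/2 = 28.75 °C
ET₀ = 0.0023 × 15.79 × (28.75 + 17.8) × √12.1 = 0.0023 × 15.79 × 46.55 × 3.4785 = 5.8806 mm/d

5.88 mm/day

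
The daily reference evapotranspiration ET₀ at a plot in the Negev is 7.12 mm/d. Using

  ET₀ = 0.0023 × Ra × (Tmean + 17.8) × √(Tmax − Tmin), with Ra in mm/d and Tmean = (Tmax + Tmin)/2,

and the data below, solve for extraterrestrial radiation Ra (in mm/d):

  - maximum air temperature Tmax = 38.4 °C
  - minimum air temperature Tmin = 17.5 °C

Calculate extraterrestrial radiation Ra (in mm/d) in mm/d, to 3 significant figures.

14.8 mm/d

Tmean = 27.95 °C; √ΔT = 4.5717
Ra = ET₀ / [0.0023 × (Tmean+17.8) × √ΔT] = 7.12 / (0.0023 × 45.75 × 4.5717) = 14.801 mm/d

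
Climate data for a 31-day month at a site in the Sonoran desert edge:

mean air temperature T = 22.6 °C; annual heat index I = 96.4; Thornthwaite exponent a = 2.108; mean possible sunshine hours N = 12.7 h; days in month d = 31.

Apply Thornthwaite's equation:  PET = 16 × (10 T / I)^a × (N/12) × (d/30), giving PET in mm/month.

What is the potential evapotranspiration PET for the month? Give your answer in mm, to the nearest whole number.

10T/I = 10 × 22.6 / 96.4 = 2.3444
(10T/I)^a = 2.3444^2.108 = 6.0260
Uncorrected PET = 16 × 6.0260 = 96.416 mm
Correction = (N/12)(d/30) = (12.7/12)(31/30) = 1.0936
PET = 96.416 × 1.0936 = 105.441 mm/month

105 mm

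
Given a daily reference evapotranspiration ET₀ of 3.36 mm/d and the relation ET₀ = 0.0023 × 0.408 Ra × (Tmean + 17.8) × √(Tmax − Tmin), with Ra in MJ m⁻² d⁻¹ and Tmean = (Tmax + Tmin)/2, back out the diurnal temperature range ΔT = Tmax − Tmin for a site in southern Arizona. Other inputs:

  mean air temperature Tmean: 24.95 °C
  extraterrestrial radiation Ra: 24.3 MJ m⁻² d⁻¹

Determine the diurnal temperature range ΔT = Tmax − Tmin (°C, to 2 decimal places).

√ΔT = ET₀ / [0.0023 × 0.408 × Ra × (Tmean+17.8)] = 3.36 / (0.0023 × 9.9144 × 42.75) = 3.4467
ΔT = 3.4467² = 11.880 °C

11.88 °C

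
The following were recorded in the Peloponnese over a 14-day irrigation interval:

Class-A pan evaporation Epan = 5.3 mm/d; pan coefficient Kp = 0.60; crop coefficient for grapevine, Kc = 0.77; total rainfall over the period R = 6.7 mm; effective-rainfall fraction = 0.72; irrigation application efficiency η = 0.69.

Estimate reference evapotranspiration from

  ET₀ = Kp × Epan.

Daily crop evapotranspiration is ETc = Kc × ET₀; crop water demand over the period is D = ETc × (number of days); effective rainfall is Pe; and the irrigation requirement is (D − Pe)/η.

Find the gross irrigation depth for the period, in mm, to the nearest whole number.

43 mm

ET₀ = 0.60 × 5.3 = 3.1800 mm/d
ETc = Kc × ET₀ = 0.77 × 3.1800 = 2.4486 mm/d
Crop demand D = ETc × 14 d = 2.4486 × 14 = 34.280 mm
Pe = 0.72 × 6.7 = 4.824 mm
D − Pe = 34.280 − 4.824 = 29.456 mm
Gross irrigation = 29.456 / 0.69 = 42.690 mm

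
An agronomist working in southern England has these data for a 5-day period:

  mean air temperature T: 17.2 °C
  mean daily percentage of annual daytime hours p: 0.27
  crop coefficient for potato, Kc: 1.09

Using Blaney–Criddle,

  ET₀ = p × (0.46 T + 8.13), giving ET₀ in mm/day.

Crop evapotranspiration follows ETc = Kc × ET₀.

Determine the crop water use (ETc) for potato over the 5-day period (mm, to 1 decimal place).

23.6 mm

ET₀ = 0.27 × (0.46 × 17.2 + 8.13) = 0.27 × 16.042 = 4.3313 mm/d
ETc = Kc × ET₀ = 1.09 × 4.3313 = 4.7211 mm/d
Over 5 days: 4.7211 × 5 = 23.606 mm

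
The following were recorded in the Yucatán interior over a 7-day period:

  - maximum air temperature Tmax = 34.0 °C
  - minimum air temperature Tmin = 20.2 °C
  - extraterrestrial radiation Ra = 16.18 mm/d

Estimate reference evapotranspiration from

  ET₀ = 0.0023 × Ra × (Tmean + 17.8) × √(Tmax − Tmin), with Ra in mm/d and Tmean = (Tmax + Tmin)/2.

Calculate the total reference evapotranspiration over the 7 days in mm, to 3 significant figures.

43.5 mm

Tmean = (34.0 + 20.2)/2 = 27.10 °C
ET₀ = 0.0023 × 16.18 × (27.10 + 17.8) × √13.8 = 0.0023 × 16.18 × 44.90 × 3.7148 = 6.2071 mm/d
Over 7 days: 6.2071 × 7 = 43.450 mm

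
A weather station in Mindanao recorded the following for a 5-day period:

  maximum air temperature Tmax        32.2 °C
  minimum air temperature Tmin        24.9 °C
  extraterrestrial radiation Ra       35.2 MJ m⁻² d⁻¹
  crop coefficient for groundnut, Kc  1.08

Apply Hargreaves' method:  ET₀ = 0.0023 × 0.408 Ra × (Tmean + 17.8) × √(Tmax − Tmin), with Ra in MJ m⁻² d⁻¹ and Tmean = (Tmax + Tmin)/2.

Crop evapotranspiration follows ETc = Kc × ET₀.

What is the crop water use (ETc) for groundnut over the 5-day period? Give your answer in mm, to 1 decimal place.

22.3 mm

Tmean = (32.2 + 24.9)/2 = 28.55 °C
0.408 Ra = 0.408 × 35.2 = 14.3616 mm/d equivalent
ET₀ = 0.0023 × 14.3616 × (28.55 + 17.8) × √7.3 = 0.0023 × 14.3616 × 46.35 × 2.7019 = 4.1367 mm/d
ETc = Kc × ET₀ = 1.08 × 4.1367 = 4.4676 mm/d
Over 5 days: 4.4676 × 5 = 22.338 mm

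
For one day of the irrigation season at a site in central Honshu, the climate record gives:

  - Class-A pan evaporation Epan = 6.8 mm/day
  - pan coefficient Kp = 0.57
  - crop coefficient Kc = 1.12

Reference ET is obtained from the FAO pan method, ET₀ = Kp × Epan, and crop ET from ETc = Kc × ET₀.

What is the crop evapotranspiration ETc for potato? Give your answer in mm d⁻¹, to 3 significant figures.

ET₀ = 0.57 × 6.8 = 3.8760 mm/d
ETc = Kc × ET₀ = 1.12 × 3.8760 = 4.3411 mm/d

4.34 mm d⁻¹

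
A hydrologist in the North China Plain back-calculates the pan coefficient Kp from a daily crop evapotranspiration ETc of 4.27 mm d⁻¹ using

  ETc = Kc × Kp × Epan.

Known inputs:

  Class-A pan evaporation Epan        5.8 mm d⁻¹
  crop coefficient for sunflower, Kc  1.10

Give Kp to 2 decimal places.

0.67

ETc = Kc × Kp × Epan  ⇒  Kp = ETc / (Kc × Epan)
Kp = 4.27 / (1.10 × 5.8) = 4.27 / 6.380 = 0.6693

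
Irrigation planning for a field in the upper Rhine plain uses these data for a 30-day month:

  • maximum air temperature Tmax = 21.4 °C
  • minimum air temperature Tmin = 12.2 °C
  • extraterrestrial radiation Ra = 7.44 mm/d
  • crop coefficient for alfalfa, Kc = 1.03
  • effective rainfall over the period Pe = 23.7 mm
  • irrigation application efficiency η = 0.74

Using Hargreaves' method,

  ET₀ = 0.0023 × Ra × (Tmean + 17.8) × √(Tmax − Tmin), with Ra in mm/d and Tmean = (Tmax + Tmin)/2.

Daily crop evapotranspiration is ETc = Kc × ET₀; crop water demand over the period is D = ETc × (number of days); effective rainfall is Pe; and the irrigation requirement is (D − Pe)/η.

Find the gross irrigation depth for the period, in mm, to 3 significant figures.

43.0 mm

Tmean = (21.4 + 12.2)/2 = 16.80 °C
ET₀ = 0.0023 × 7.44 × (16.80 + 17.8) × √9.2 = 0.0023 × 7.44 × 34.60 × 3.0332 = 1.7959 mm/d
ETc = Kc × ET₀ = 1.03 × 1.7959 = 1.8498 mm/d
Crop demand D = ETc × 30 d = 1.8498 × 30 = 55.494 mm
D − Pe = 55.494 − 23.7 = 31.794 mm
Gross irrigation = 31.794 / 0.74 = 42.965 mm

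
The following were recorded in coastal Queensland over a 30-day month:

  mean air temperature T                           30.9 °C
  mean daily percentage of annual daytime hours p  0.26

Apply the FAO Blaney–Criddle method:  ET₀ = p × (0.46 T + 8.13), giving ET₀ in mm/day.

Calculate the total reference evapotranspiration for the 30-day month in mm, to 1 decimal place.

ET₀ = 0.26 × (0.46 × 30.9 + 8.13) = 0.26 × 22.344 = 5.8094 mm/d
Monthly total = 5.8094 × 30 = 174.282 mm

174.3 mm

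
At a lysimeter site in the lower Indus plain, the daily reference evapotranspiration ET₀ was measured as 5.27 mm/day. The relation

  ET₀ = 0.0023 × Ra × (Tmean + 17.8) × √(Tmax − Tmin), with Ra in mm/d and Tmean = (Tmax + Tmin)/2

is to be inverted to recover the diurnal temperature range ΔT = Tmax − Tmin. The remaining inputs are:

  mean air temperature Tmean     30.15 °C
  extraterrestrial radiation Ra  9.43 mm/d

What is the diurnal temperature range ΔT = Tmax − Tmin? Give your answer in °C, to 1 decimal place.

25.7 °C

√ΔT = ET₀ / [0.0023 × Ra × (Tmean+17.8)] = 5.27 / (0.0023 × 9.43 × 47.95) = 5.0674
ΔT = 5.0674² = 25.679 °C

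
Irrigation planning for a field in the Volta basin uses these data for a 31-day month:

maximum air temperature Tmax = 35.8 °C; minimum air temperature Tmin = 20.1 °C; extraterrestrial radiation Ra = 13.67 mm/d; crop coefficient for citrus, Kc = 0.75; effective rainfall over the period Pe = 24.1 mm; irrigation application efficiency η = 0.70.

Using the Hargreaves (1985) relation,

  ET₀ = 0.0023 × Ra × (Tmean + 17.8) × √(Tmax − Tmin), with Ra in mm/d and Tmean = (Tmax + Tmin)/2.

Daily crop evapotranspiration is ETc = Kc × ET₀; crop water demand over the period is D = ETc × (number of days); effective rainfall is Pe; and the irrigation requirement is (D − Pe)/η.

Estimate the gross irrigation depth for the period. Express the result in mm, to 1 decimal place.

154.9 mm

Tmean = (35.8 + 20.1)/2 = 27.95 °C
ET₀ = 0.0023 × 13.67 × (27.95 + 17.8) × √15.7 = 0.0023 × 13.67 × 45.75 × 3.9623 = 5.6995 mm/d
ETc = Kc × ET₀ = 0.75 × 5.6995 = 4.2746 mm/d
Crop demand D = ETc × 31 d = 4.2746 × 31 = 132.513 mm
D − Pe = 132.513 − 24.1 = 108.413 mm
Gross irrigation = 108.413 / 0.70 = 154.876 mm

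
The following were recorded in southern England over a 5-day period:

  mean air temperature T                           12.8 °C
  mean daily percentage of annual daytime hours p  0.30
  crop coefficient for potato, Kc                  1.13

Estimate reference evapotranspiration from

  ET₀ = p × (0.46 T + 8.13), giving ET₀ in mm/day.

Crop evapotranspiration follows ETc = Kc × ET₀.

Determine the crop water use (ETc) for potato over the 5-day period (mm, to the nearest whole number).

24 mm

ET₀ = 0.30 × (0.46 × 12.8 + 8.13) = 0.30 × 14.018 = 4.2054 mm/d
ETc = Kc × ET₀ = 1.13 × 4.2054 = 4.7521 mm/d
Over 5 days: 4.7521 × 5 = 23.761 mm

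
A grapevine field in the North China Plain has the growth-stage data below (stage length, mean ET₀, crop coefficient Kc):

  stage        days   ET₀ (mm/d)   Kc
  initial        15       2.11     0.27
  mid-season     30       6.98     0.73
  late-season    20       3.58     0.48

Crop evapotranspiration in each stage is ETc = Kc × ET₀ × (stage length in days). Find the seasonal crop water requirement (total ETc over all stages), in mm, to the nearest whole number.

initial: 0.27 × 2.11 × 15 = 8.55 mm
mid-season: 0.73 × 6.98 × 30 = 152.86 mm
late-season: 0.48 × 3.58 × 20 = 34.37 mm
Seasonal total = 195.78 mm

196 mm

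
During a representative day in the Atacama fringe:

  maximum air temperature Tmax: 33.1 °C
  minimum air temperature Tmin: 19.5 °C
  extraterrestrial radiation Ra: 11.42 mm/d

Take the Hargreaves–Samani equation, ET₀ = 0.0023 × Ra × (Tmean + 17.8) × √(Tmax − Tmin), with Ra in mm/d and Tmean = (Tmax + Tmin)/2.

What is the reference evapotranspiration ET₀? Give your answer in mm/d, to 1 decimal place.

4.3 mm/d

Tmean = (33.1 + 19.5)/2 = 26.30 °C
ET₀ = 0.0023 × 11.42 × (26.30 + 17.8) × √13.6 = 0.0023 × 11.42 × 44.10 × 3.6878 = 4.2717 mm/d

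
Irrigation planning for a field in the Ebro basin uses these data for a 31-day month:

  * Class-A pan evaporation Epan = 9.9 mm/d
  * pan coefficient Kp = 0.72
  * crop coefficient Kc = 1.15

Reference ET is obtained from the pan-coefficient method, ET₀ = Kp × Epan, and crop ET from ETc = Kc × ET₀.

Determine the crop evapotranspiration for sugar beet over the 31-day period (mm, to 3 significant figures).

254 mm

ET₀ = 0.72 × 9.9 = 7.1280 mm/d
ETc = Kc × ET₀ = 1.15 × 7.1280 = 8.1972 mm/d
Over 31 days: 8.1972 × 31 = 254.113 mm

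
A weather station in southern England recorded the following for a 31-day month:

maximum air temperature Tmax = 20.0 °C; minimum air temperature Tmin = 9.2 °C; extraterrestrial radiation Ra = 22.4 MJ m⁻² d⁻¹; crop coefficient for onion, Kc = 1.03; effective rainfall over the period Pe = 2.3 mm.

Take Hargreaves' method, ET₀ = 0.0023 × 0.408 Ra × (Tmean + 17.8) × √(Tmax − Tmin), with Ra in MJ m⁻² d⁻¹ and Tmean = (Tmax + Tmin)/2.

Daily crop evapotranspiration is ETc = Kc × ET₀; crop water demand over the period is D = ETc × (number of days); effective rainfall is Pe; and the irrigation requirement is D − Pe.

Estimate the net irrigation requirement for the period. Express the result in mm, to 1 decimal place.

69.2 mm

Tmean = (20.0 + 9.2)/2 = 14.60 °C
0.408 Ra = 0.408 × 22.4 = 9.1392 mm/d equivalent
ET₀ = 0.0023 × 9.1392 × (14.60 + 17.8) × √10.8 = 0.0023 × 9.1392 × 32.40 × 3.2863 = 2.2381 mm/d
ETc = Kc × ET₀ = 1.03 × 2.2381 = 2.3052 mm/d
Crop demand D = ETc × 31 d = 2.3052 × 31 = 71.461 mm
D − Pe = 71.461 − 2.3 = 69.161 mm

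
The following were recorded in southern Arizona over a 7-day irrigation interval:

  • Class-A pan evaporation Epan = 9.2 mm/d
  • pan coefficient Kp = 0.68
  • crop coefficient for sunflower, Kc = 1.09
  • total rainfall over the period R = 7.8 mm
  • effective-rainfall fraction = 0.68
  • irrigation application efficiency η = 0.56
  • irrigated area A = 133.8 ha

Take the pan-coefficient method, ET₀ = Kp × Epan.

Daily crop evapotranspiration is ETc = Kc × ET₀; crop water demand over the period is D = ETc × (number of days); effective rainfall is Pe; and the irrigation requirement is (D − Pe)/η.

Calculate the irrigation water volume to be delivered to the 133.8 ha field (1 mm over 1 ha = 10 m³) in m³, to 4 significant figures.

ET₀ = 0.68 × 9.2 = 6.2560 mm/d
ETc = Kc × ET₀ = 1.09 × 6.2560 = 6.8190 mm/d
Crop demand D = ETc × 7 d = 6.8190 × 7 = 47.733 mm
Pe = 0.68 × 7.8 = 5.304 mm
D − Pe = 47.733 − 5.304 = 42.429 mm
Gross irrigation = 42.429 / 0.56 = 75.766 mm
Volume = 75.766 mm × 133.8 ha × 10 = 101374.9 m³

101400 m³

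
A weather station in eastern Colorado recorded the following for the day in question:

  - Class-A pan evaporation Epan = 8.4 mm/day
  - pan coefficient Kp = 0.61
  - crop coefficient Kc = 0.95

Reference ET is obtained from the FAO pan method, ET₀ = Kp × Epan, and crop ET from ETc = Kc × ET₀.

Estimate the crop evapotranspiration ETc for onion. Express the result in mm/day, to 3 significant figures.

ET₀ = 0.61 × 8.4 = 5.1240 mm/d
ETc = Kc × ET₀ = 0.95 × 5.1240 = 4.8678 mm/d

4.87 mm/day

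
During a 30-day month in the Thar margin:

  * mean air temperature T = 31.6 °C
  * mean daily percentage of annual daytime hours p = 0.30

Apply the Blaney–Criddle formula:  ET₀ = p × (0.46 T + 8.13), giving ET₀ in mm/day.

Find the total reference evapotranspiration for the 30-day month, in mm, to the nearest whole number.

ET₀ = 0.30 × (0.46 × 31.6 + 8.13) = 0.30 × 22.666 = 6.7998 mm/d
Monthly total = 6.7998 × 30 = 203.994 mm

204 mm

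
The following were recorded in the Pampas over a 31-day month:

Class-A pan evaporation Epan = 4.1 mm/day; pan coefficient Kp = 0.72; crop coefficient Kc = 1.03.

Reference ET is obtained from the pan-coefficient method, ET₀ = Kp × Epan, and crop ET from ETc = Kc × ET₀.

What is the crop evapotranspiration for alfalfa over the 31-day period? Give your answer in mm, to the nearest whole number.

ET₀ = 0.72 × 4.1 = 2.9520 mm/d
ETc = Kc × ET₀ = 1.03 × 2.9520 = 3.0406 mm/d
Over 31 days: 3.0406 × 31 = 94.259 mm

94 mm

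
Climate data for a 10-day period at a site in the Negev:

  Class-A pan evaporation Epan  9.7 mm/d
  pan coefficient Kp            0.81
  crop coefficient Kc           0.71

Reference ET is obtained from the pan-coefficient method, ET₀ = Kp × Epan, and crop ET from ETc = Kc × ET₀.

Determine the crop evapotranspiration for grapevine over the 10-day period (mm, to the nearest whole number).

56 mm

ET₀ = 0.81 × 9.7 = 7.8570 mm/d
ETc = Kc × ET₀ = 0.71 × 7.8570 = 5.5785 mm/d
Over 10 days: 5.5785 × 10 = 55.785 mm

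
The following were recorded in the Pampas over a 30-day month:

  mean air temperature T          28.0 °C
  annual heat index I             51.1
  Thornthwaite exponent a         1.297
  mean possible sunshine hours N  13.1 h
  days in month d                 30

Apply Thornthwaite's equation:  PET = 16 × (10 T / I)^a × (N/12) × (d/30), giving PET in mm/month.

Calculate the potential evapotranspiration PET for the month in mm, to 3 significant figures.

159 mm

10T/I = 10 × 28.0 / 51.1 = 5.4795
(10T/I)^a = 5.4795^1.297 = 9.0813
Uncorrected PET = 16 × 9.0813 = 145.301 mm
Correction = (N/12)(d/30) = (13.1/12)(30/30) = 1.0917
PET = 145.301 × 1.0917 = 158.625 mm/month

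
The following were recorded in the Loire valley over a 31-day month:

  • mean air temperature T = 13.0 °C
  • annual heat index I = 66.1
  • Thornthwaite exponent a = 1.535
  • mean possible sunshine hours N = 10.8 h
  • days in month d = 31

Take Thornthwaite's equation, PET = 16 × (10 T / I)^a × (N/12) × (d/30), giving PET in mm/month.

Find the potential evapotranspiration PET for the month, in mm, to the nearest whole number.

10T/I = 10 × 13.0 / 66.1 = 1.9667
(10T/I)^a = 1.9667^1.535 = 2.8242
Uncorrected PET = 16 × 2.8242 = 45.187 mm
Correction = (N/12)(d/30) = (10.8/12)(31/30) = 0.9300
PET = 45.187 × 0.9300 = 42.024 mm/month

42 mm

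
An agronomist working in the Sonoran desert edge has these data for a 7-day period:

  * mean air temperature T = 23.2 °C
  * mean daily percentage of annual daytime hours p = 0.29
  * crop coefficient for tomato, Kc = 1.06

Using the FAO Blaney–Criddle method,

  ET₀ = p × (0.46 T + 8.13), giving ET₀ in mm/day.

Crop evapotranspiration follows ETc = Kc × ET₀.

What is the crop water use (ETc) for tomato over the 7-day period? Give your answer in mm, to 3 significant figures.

ET₀ = 0.29 × (0.46 × 23.2 + 8.13) = 0.29 × 18.802 = 5.4526 mm/d
ETc = Kc × ET₀ = 1.06 × 5.4526 = 5.7798 mm/d
Over 7 days: 5.7798 × 7 = 40.459 mm

40.5 mm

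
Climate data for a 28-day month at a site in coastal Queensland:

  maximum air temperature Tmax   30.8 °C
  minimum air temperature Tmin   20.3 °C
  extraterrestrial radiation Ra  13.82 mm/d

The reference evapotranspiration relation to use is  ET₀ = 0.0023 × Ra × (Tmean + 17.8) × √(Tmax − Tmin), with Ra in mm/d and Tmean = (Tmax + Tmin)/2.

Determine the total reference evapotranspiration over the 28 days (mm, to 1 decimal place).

125.0 mm

Tmean = (30.8 + 20.3)/2 = 25.55 °C
ET₀ = 0.0023 × 13.82 × (25.55 + 17.8) × √10.5 = 0.0023 × 13.82 × 43.35 × 3.2404 = 4.4650 mm/d
Over 28 days: 4.4650 × 28 = 125.020 mm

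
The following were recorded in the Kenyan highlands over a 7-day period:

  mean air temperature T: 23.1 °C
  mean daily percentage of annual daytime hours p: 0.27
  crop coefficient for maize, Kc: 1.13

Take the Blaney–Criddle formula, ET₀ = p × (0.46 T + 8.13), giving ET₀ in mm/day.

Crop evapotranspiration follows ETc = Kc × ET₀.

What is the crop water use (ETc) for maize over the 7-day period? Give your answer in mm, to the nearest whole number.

40 mm

ET₀ = 0.27 × (0.46 × 23.1 + 8.13) = 0.27 × 18.756 = 5.0641 mm/d
ETc = Kc × ET₀ = 1.13 × 5.0641 = 5.7224 mm/d
Over 7 days: 5.7224 × 7 = 40.057 mm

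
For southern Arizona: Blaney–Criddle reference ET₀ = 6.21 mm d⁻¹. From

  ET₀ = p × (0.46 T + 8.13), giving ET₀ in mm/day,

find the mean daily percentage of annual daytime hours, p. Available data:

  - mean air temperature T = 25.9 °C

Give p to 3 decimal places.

0.310

p = ET₀ / (0.46 T + 8.13) = 6.21 / (0.46 × 25.9 + 8.13) = 6.21 / 20.044 = 0.3098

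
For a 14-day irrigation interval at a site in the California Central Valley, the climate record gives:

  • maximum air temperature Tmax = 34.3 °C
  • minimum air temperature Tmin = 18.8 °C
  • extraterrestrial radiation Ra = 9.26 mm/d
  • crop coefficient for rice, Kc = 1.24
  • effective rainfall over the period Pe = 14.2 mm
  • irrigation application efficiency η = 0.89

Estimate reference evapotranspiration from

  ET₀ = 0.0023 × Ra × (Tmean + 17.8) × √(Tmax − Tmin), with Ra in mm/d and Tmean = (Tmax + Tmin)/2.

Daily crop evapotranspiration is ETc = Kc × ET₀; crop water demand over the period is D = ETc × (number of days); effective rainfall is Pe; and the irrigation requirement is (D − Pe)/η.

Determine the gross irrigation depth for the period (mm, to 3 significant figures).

56.6 mm

Tmean = (34.3 + 18.8)/2 = 26.55 °C
ET₀ = 0.0023 × 9.26 × (26.55 + 17.8) × √15.5 = 0.0023 × 9.26 × 44.35 × 3.9370 = 3.7188 mm/d
ETc = Kc × ET₀ = 1.24 × 3.7188 = 4.6113 mm/d
Crop demand D = ETc × 14 d = 4.6113 × 14 = 64.558 mm
D − Pe = 64.558 − 14.2 = 50.358 mm
Gross irrigation = 50.358 / 0.89 = 56.582 mm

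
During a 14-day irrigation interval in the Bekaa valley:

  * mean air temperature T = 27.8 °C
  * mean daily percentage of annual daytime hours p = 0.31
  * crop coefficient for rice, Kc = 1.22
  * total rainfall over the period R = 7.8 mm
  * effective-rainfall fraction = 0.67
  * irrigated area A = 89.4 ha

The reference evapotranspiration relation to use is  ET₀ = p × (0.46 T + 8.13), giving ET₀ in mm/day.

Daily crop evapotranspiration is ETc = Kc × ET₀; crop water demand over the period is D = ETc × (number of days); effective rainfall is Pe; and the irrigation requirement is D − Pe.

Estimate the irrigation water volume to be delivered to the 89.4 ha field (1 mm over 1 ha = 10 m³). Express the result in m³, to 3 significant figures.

ET₀ = 0.31 × (0.46 × 27.8 + 8.13) = 0.31 × 20.918 = 6.4846 mm/d
ETc = Kc × ET₀ = 1.22 × 6.4846 = 7.9112 mm/d
Crop demand D = ETc × 14 d = 7.9112 × 14 = 110.757 mm
Pe = 0.67 × 7.8 = 5.226 mm
D − Pe = 110.757 − 5.226 = 105.531 mm
Volume = 105.531 mm × 89.4 ha × 10 = 94344.7 m³

94300 m³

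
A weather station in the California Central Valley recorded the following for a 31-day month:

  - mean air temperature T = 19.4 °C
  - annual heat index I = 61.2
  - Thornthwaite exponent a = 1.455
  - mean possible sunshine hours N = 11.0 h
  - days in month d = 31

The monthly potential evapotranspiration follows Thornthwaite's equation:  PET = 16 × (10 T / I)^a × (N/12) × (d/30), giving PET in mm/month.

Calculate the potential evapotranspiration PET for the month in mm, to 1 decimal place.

10T/I = 10 × 19.4 / 61.2 = 3.1699
(10T/I)^a = 3.1699^1.455 = 5.3582
Uncorrected PET = 16 × 5.3582 = 85.731 mm
Correction = (N/12)(d/30) = (11.0/12)(31/30) = 0.9472
PET = 85.731 × 0.9472 = 81.204 mm/month

81.2 mm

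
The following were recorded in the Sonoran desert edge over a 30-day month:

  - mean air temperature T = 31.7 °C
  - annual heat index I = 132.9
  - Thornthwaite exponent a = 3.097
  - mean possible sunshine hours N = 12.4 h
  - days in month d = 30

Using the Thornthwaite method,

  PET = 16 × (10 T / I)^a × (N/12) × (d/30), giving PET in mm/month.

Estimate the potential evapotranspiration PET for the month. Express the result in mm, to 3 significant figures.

10T/I = 10 × 31.7 / 132.9 = 2.3853
(10T/I)^a = 2.3853^3.097 = 14.7656
Uncorrected PET = 16 × 14.7656 = 236.250 mm
Correction = (N/12)(d/30) = (12.4/12)(30/30) = 1.0333
PET = 236.250 × 1.0333 = 244.117 mm/month

244 mm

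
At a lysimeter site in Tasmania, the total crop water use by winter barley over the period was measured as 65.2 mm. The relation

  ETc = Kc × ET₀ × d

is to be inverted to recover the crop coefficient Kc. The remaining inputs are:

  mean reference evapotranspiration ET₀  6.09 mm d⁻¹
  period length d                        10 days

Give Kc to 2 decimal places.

ETc = Kc × ET₀ × d  ⇒  Kc = ETc / (ET₀ × d)
Kc = 65.2 / (6.09 × 10) = 65.2 / 60.90 = 1.0706

1.07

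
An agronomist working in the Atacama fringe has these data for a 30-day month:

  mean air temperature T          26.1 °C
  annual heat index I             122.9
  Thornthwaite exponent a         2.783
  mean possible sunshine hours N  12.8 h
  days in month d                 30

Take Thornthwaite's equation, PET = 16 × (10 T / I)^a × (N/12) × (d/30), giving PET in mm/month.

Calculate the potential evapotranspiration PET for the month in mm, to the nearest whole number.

139 mm

10T/I = 10 × 26.1 / 122.9 = 2.1237
(10T/I)^a = 2.1237^2.783 = 8.1339
Uncorrected PET = 16 × 8.1339 = 130.142 mm
Correction = (N/12)(d/30) = (12.8/12)(30/30) = 1.0667
PET = 130.142 × 1.0667 = 138.822 mm/month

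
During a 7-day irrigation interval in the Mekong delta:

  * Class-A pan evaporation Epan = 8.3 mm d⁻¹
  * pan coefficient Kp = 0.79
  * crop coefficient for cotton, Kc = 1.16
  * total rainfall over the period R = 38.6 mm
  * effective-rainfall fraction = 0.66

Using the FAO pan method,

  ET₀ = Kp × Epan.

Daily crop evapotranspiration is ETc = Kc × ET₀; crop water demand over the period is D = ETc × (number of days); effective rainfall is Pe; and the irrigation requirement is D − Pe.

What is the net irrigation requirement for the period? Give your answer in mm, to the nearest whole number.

ET₀ = 0.79 × 8.3 = 6.5570 mm/d
ETc = Kc × ET₀ = 1.16 × 6.5570 = 7.6061 mm/d
Crop demand D = ETc × 7 d = 7.6061 × 7 = 53.243 mm
Pe = 0.66 × 38.6 = 25.476 mm
D − Pe = 53.243 − 25.476 = 27.767 mm

28 mm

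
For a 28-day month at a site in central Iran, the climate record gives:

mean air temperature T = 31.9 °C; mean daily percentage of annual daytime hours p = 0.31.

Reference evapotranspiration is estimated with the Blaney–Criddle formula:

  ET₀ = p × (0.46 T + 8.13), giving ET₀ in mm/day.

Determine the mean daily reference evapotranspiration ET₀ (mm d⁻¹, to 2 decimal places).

7.07 mm d⁻¹

ET₀ = 0.31 × (0.46 × 31.9 + 8.13) = 0.31 × 22.804 = 7.0692 mm/d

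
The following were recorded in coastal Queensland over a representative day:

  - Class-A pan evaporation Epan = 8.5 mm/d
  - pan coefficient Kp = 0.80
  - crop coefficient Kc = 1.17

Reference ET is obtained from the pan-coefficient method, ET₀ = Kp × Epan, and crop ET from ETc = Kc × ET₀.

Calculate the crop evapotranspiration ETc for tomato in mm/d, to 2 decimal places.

7.96 mm/d

ET₀ = 0.80 × 8.5 = 6.8000 mm/d
ETc = Kc × ET₀ = 1.17 × 6.8000 = 7.9560 mm/d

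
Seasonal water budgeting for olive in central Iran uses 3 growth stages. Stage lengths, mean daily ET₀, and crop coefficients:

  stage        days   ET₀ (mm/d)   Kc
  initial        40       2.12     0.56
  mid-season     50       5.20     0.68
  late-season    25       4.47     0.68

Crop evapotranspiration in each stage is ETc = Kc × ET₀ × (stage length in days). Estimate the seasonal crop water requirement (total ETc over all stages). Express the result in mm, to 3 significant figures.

initial: 0.56 × 2.12 × 40 = 47.49 mm
mid-season: 0.68 × 5.20 × 50 = 176.80 mm
late-season: 0.68 × 4.47 × 25 = 75.99 mm
Seasonal total = 300.28 mm

300 mm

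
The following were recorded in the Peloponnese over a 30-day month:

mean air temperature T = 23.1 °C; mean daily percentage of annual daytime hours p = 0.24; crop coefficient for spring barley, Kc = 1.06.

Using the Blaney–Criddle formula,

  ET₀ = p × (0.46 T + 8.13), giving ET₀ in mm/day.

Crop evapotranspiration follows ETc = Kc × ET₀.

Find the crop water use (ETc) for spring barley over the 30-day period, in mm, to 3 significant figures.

ET₀ = 0.24 × (0.46 × 23.1 + 8.13) = 0.24 × 18.756 = 4.5014 mm/d
ETc = Kc × ET₀ = 1.06 × 4.5014 = 4.7715 mm/d
Over 30 days: 4.7715 × 30 = 143.145 mm

143 mm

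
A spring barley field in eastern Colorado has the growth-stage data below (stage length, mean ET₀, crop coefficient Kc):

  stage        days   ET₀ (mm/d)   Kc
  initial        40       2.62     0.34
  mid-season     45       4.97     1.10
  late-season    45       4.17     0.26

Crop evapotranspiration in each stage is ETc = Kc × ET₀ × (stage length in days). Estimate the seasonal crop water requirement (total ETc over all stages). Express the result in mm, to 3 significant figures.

330 mm

initial: 0.34 × 2.62 × 40 = 35.63 mm
mid-season: 1.10 × 4.97 × 45 = 246.02 mm
late-season: 0.26 × 4.17 × 45 = 48.79 mm
Seasonal total = 330.44 mm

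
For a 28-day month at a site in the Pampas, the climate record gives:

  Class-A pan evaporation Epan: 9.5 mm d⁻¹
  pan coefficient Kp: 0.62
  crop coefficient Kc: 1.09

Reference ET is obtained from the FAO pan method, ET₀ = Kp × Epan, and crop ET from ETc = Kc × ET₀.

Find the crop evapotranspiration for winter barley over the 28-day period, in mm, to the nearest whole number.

ET₀ = 0.62 × 9.5 = 5.8900 mm/d
ETc = Kc × ET₀ = 1.09 × 5.8900 = 6.4201 mm/d
Over 28 days: 6.4201 × 28 = 179.763 mm

180 mm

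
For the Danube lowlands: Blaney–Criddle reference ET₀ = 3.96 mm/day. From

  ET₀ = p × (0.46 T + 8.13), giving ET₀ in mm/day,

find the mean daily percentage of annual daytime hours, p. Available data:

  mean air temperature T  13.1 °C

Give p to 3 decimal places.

0.280

p = ET₀ / (0.46 T + 8.13) = 3.96 / (0.46 × 13.1 + 8.13) = 3.96 / 14.156 = 0.2797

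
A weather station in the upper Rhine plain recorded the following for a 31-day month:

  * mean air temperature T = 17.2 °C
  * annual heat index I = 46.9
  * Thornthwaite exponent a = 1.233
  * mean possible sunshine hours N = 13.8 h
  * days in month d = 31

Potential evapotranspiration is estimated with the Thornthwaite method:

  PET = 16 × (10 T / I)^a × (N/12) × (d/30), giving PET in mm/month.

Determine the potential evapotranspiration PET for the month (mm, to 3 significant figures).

10T/I = 10 × 17.2 / 46.9 = 3.6674
(10T/I)^a = 3.6674^1.233 = 4.9643
Uncorrected PET = 16 × 4.9643 = 79.429 mm
Correction = (N/12)(d/30) = (13.8/12)(31/30) = 1.1883
PET = 79.429 × 1.1883 = 94.385 mm/month

94.4 mm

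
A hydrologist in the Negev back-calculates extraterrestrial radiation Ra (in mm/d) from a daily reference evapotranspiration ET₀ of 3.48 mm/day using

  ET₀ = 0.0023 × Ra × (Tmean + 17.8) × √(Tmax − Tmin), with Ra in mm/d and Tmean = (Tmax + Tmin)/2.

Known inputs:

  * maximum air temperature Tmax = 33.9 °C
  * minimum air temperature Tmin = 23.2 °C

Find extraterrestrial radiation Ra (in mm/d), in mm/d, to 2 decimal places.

Tmean = 28.55 °C; √ΔT = 3.2711
Ra = ET₀ / [0.0023 × (Tmean+17.8) × √ΔT] = 3.48 / (0.0023 × 46.35 × 3.2711) = 9.979 mm/d

9.98 mm/d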